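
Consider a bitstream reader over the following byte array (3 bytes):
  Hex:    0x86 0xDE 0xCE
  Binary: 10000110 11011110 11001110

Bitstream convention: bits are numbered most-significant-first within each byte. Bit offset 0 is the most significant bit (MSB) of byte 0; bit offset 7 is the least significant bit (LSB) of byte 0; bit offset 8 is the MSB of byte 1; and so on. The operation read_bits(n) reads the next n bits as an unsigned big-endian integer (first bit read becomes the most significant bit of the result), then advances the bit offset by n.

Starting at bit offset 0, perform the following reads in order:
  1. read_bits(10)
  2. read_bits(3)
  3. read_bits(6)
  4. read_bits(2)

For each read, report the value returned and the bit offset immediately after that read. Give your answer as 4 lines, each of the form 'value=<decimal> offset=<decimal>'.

Answer: value=539 offset=10
value=3 offset=13
value=54 offset=19
value=1 offset=21

Derivation:
Read 1: bits[0:10] width=10 -> value=539 (bin 1000011011); offset now 10 = byte 1 bit 2; 14 bits remain
Read 2: bits[10:13] width=3 -> value=3 (bin 011); offset now 13 = byte 1 bit 5; 11 bits remain
Read 3: bits[13:19] width=6 -> value=54 (bin 110110); offset now 19 = byte 2 bit 3; 5 bits remain
Read 4: bits[19:21] width=2 -> value=1 (bin 01); offset now 21 = byte 2 bit 5; 3 bits remain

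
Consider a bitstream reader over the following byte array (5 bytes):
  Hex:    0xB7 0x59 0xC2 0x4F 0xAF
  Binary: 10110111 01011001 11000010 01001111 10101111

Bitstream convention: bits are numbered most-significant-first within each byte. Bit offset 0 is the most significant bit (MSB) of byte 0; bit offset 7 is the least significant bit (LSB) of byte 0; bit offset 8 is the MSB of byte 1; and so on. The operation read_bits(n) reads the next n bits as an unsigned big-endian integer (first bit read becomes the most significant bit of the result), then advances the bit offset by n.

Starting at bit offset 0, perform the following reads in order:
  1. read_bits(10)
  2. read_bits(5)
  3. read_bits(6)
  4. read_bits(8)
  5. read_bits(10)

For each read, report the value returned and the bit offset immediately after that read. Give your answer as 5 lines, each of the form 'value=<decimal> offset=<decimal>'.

Read 1: bits[0:10] width=10 -> value=733 (bin 1011011101); offset now 10 = byte 1 bit 2; 30 bits remain
Read 2: bits[10:15] width=5 -> value=12 (bin 01100); offset now 15 = byte 1 bit 7; 25 bits remain
Read 3: bits[15:21] width=6 -> value=56 (bin 111000); offset now 21 = byte 2 bit 5; 19 bits remain
Read 4: bits[21:29] width=8 -> value=73 (bin 01001001); offset now 29 = byte 3 bit 5; 11 bits remain
Read 5: bits[29:39] width=10 -> value=983 (bin 1111010111); offset now 39 = byte 4 bit 7; 1 bits remain

Answer: value=733 offset=10
value=12 offset=15
value=56 offset=21
value=73 offset=29
value=983 offset=39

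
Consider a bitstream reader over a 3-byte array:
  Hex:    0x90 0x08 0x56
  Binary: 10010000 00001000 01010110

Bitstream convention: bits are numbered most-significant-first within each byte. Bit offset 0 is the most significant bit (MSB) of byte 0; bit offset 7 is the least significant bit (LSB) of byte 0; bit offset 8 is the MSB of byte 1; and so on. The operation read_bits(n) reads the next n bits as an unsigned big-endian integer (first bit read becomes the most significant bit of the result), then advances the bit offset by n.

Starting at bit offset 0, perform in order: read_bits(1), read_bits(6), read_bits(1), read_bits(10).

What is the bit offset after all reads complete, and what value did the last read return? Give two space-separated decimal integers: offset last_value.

Answer: 18 33

Derivation:
Read 1: bits[0:1] width=1 -> value=1 (bin 1); offset now 1 = byte 0 bit 1; 23 bits remain
Read 2: bits[1:7] width=6 -> value=8 (bin 001000); offset now 7 = byte 0 bit 7; 17 bits remain
Read 3: bits[7:8] width=1 -> value=0 (bin 0); offset now 8 = byte 1 bit 0; 16 bits remain
Read 4: bits[8:18] width=10 -> value=33 (bin 0000100001); offset now 18 = byte 2 bit 2; 6 bits remain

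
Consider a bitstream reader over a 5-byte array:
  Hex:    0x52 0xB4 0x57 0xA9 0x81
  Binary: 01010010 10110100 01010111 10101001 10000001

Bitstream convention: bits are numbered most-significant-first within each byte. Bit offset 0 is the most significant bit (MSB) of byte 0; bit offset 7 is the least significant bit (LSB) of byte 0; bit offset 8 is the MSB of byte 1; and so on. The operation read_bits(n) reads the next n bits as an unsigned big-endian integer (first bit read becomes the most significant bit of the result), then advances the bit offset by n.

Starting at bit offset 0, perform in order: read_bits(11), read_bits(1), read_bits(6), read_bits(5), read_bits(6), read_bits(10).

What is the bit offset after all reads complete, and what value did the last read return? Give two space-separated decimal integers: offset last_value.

Read 1: bits[0:11] width=11 -> value=661 (bin 01010010101); offset now 11 = byte 1 bit 3; 29 bits remain
Read 2: bits[11:12] width=1 -> value=1 (bin 1); offset now 12 = byte 1 bit 4; 28 bits remain
Read 3: bits[12:18] width=6 -> value=17 (bin 010001); offset now 18 = byte 2 bit 2; 22 bits remain
Read 4: bits[18:23] width=5 -> value=11 (bin 01011); offset now 23 = byte 2 bit 7; 17 bits remain
Read 5: bits[23:29] width=6 -> value=53 (bin 110101); offset now 29 = byte 3 bit 5; 11 bits remain
Read 6: bits[29:39] width=10 -> value=192 (bin 0011000000); offset now 39 = byte 4 bit 7; 1 bits remain

Answer: 39 192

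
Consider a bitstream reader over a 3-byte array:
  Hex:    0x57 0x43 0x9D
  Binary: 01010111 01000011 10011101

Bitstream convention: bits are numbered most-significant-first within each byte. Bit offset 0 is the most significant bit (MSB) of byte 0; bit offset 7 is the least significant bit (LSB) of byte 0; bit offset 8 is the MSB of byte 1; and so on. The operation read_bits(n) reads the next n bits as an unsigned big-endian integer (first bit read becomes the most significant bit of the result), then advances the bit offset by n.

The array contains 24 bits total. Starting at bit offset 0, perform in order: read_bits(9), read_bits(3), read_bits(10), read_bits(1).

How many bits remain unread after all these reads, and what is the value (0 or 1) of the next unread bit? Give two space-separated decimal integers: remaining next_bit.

Answer: 1 1

Derivation:
Read 1: bits[0:9] width=9 -> value=174 (bin 010101110); offset now 9 = byte 1 bit 1; 15 bits remain
Read 2: bits[9:12] width=3 -> value=4 (bin 100); offset now 12 = byte 1 bit 4; 12 bits remain
Read 3: bits[12:22] width=10 -> value=231 (bin 0011100111); offset now 22 = byte 2 bit 6; 2 bits remain
Read 4: bits[22:23] width=1 -> value=0 (bin 0); offset now 23 = byte 2 bit 7; 1 bits remain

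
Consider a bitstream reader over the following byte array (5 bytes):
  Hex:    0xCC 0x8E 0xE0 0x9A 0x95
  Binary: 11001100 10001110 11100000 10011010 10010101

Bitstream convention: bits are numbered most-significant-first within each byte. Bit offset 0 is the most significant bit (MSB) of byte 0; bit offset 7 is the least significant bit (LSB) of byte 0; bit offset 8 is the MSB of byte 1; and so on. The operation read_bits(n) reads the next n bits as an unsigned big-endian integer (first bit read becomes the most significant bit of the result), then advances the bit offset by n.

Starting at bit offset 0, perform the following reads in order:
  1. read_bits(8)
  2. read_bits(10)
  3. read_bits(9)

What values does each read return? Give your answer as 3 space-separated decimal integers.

Read 1: bits[0:8] width=8 -> value=204 (bin 11001100); offset now 8 = byte 1 bit 0; 32 bits remain
Read 2: bits[8:18] width=10 -> value=571 (bin 1000111011); offset now 18 = byte 2 bit 2; 22 bits remain
Read 3: bits[18:27] width=9 -> value=260 (bin 100000100); offset now 27 = byte 3 bit 3; 13 bits remain

Answer: 204 571 260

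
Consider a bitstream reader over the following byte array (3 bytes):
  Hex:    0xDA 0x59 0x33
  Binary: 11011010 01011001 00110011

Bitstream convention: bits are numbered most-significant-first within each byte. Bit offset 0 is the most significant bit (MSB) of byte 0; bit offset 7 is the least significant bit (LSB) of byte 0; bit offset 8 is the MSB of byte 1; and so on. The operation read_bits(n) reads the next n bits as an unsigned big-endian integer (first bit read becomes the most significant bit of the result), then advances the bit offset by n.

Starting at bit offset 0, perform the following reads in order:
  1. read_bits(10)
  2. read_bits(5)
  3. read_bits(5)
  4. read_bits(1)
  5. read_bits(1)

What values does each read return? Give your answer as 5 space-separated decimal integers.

Read 1: bits[0:10] width=10 -> value=873 (bin 1101101001); offset now 10 = byte 1 bit 2; 14 bits remain
Read 2: bits[10:15] width=5 -> value=12 (bin 01100); offset now 15 = byte 1 bit 7; 9 bits remain
Read 3: bits[15:20] width=5 -> value=19 (bin 10011); offset now 20 = byte 2 bit 4; 4 bits remain
Read 4: bits[20:21] width=1 -> value=0 (bin 0); offset now 21 = byte 2 bit 5; 3 bits remain
Read 5: bits[21:22] width=1 -> value=0 (bin 0); offset now 22 = byte 2 bit 6; 2 bits remain

Answer: 873 12 19 0 0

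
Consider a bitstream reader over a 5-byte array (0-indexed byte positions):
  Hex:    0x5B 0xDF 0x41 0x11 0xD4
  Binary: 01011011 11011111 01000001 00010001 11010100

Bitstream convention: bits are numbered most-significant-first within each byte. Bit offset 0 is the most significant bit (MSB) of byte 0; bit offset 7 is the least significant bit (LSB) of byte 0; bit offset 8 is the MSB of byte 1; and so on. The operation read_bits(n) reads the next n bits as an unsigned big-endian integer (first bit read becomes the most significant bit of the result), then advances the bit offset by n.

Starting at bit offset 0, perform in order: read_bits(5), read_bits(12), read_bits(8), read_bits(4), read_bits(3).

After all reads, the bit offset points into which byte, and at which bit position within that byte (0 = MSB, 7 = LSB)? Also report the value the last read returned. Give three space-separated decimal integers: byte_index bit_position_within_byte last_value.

Answer: 4 0 1

Derivation:
Read 1: bits[0:5] width=5 -> value=11 (bin 01011); offset now 5 = byte 0 bit 5; 35 bits remain
Read 2: bits[5:17] width=12 -> value=1982 (bin 011110111110); offset now 17 = byte 2 bit 1; 23 bits remain
Read 3: bits[17:25] width=8 -> value=130 (bin 10000010); offset now 25 = byte 3 bit 1; 15 bits remain
Read 4: bits[25:29] width=4 -> value=2 (bin 0010); offset now 29 = byte 3 bit 5; 11 bits remain
Read 5: bits[29:32] width=3 -> value=1 (bin 001); offset now 32 = byte 4 bit 0; 8 bits remain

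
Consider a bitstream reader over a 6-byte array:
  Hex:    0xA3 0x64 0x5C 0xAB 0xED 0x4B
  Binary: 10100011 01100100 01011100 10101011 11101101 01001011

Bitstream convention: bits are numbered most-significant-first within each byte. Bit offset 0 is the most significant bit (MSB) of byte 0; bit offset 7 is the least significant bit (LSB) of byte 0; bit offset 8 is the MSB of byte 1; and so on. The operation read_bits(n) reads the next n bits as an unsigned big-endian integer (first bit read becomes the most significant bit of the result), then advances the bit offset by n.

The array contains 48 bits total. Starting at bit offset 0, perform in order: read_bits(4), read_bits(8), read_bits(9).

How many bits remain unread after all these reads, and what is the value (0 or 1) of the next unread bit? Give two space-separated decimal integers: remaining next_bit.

Answer: 27 1

Derivation:
Read 1: bits[0:4] width=4 -> value=10 (bin 1010); offset now 4 = byte 0 bit 4; 44 bits remain
Read 2: bits[4:12] width=8 -> value=54 (bin 00110110); offset now 12 = byte 1 bit 4; 36 bits remain
Read 3: bits[12:21] width=9 -> value=139 (bin 010001011); offset now 21 = byte 2 bit 5; 27 bits remain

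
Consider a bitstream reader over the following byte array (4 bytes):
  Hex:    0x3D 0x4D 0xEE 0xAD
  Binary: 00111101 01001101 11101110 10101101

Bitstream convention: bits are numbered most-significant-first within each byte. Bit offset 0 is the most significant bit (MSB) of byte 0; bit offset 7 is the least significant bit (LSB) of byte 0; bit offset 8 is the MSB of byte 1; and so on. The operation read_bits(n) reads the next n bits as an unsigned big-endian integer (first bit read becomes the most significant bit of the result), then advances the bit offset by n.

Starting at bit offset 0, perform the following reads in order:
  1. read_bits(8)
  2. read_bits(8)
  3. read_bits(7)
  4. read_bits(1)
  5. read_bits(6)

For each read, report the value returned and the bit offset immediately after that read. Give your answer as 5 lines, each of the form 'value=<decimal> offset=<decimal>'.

Answer: value=61 offset=8
value=77 offset=16
value=119 offset=23
value=0 offset=24
value=43 offset=30

Derivation:
Read 1: bits[0:8] width=8 -> value=61 (bin 00111101); offset now 8 = byte 1 bit 0; 24 bits remain
Read 2: bits[8:16] width=8 -> value=77 (bin 01001101); offset now 16 = byte 2 bit 0; 16 bits remain
Read 3: bits[16:23] width=7 -> value=119 (bin 1110111); offset now 23 = byte 2 bit 7; 9 bits remain
Read 4: bits[23:24] width=1 -> value=0 (bin 0); offset now 24 = byte 3 bit 0; 8 bits remain
Read 5: bits[24:30] width=6 -> value=43 (bin 101011); offset now 30 = byte 3 bit 6; 2 bits remain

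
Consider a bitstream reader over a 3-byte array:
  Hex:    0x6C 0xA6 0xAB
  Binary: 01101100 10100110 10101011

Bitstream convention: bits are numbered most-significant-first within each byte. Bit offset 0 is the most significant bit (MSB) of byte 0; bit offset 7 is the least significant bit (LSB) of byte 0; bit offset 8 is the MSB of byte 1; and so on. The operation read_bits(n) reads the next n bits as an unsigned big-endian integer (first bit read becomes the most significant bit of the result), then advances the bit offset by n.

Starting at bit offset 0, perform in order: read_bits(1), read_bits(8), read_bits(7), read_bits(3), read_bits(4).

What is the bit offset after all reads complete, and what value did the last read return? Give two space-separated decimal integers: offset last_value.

Answer: 23 5

Derivation:
Read 1: bits[0:1] width=1 -> value=0 (bin 0); offset now 1 = byte 0 bit 1; 23 bits remain
Read 2: bits[1:9] width=8 -> value=217 (bin 11011001); offset now 9 = byte 1 bit 1; 15 bits remain
Read 3: bits[9:16] width=7 -> value=38 (bin 0100110); offset now 16 = byte 2 bit 0; 8 bits remain
Read 4: bits[16:19] width=3 -> value=5 (bin 101); offset now 19 = byte 2 bit 3; 5 bits remain
Read 5: bits[19:23] width=4 -> value=5 (bin 0101); offset now 23 = byte 2 bit 7; 1 bits remain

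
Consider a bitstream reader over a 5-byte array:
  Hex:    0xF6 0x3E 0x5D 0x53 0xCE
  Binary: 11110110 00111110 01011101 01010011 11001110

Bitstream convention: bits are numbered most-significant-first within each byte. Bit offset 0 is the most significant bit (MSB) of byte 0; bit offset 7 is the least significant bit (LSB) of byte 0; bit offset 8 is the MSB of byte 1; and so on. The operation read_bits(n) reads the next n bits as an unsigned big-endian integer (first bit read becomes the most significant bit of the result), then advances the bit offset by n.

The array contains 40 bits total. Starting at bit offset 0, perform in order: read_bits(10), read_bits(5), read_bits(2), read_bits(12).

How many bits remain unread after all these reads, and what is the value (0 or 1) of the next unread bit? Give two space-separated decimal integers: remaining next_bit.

Answer: 11 0

Derivation:
Read 1: bits[0:10] width=10 -> value=984 (bin 1111011000); offset now 10 = byte 1 bit 2; 30 bits remain
Read 2: bits[10:15] width=5 -> value=31 (bin 11111); offset now 15 = byte 1 bit 7; 25 bits remain
Read 3: bits[15:17] width=2 -> value=0 (bin 00); offset now 17 = byte 2 bit 1; 23 bits remain
Read 4: bits[17:29] width=12 -> value=2986 (bin 101110101010); offset now 29 = byte 3 bit 5; 11 bits remain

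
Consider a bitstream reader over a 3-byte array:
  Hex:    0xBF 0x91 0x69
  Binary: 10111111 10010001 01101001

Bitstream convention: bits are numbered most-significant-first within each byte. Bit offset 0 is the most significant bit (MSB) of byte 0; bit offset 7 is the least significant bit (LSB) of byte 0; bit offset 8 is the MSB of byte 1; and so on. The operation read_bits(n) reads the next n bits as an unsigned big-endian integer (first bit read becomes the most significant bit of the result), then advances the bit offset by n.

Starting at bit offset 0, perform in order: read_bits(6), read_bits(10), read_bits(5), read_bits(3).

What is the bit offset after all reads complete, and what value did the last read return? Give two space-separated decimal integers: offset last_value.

Read 1: bits[0:6] width=6 -> value=47 (bin 101111); offset now 6 = byte 0 bit 6; 18 bits remain
Read 2: bits[6:16] width=10 -> value=913 (bin 1110010001); offset now 16 = byte 2 bit 0; 8 bits remain
Read 3: bits[16:21] width=5 -> value=13 (bin 01101); offset now 21 = byte 2 bit 5; 3 bits remain
Read 4: bits[21:24] width=3 -> value=1 (bin 001); offset now 24 = byte 3 bit 0; 0 bits remain

Answer: 24 1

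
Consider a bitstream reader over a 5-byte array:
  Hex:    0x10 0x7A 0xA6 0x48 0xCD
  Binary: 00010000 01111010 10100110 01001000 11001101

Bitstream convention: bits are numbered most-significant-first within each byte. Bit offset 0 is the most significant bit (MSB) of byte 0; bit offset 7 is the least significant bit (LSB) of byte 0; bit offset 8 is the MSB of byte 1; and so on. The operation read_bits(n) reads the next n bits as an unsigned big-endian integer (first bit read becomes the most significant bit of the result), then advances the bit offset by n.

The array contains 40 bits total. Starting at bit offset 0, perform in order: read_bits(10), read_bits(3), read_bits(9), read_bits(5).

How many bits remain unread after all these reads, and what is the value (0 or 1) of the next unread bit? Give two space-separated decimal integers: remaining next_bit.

Read 1: bits[0:10] width=10 -> value=65 (bin 0001000001); offset now 10 = byte 1 bit 2; 30 bits remain
Read 2: bits[10:13] width=3 -> value=7 (bin 111); offset now 13 = byte 1 bit 5; 27 bits remain
Read 3: bits[13:22] width=9 -> value=169 (bin 010101001); offset now 22 = byte 2 bit 6; 18 bits remain
Read 4: bits[22:27] width=5 -> value=18 (bin 10010); offset now 27 = byte 3 bit 3; 13 bits remain

Answer: 13 0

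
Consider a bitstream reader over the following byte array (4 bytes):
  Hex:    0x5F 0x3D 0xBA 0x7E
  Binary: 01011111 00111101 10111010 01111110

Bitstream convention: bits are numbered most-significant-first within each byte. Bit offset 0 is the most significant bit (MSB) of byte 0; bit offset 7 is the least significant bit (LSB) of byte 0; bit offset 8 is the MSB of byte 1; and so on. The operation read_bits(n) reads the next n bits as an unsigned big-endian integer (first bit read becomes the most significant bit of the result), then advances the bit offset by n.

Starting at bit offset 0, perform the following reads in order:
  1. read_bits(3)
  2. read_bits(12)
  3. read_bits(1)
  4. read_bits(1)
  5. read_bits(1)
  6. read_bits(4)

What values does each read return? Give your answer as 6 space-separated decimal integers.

Answer: 2 3998 1 1 0 14

Derivation:
Read 1: bits[0:3] width=3 -> value=2 (bin 010); offset now 3 = byte 0 bit 3; 29 bits remain
Read 2: bits[3:15] width=12 -> value=3998 (bin 111110011110); offset now 15 = byte 1 bit 7; 17 bits remain
Read 3: bits[15:16] width=1 -> value=1 (bin 1); offset now 16 = byte 2 bit 0; 16 bits remain
Read 4: bits[16:17] width=1 -> value=1 (bin 1); offset now 17 = byte 2 bit 1; 15 bits remain
Read 5: bits[17:18] width=1 -> value=0 (bin 0); offset now 18 = byte 2 bit 2; 14 bits remain
Read 6: bits[18:22] width=4 -> value=14 (bin 1110); offset now 22 = byte 2 bit 6; 10 bits remain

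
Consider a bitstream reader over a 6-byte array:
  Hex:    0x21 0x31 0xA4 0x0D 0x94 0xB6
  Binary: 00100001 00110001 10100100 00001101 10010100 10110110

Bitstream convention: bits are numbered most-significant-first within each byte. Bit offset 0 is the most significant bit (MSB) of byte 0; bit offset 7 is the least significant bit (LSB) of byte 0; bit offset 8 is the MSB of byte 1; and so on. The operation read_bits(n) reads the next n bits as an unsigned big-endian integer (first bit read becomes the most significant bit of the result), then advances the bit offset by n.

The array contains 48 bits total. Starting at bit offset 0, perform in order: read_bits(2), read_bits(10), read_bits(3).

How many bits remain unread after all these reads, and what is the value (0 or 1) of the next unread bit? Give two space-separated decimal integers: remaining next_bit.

Answer: 33 1

Derivation:
Read 1: bits[0:2] width=2 -> value=0 (bin 00); offset now 2 = byte 0 bit 2; 46 bits remain
Read 2: bits[2:12] width=10 -> value=531 (bin 1000010011); offset now 12 = byte 1 bit 4; 36 bits remain
Read 3: bits[12:15] width=3 -> value=0 (bin 000); offset now 15 = byte 1 bit 7; 33 bits remain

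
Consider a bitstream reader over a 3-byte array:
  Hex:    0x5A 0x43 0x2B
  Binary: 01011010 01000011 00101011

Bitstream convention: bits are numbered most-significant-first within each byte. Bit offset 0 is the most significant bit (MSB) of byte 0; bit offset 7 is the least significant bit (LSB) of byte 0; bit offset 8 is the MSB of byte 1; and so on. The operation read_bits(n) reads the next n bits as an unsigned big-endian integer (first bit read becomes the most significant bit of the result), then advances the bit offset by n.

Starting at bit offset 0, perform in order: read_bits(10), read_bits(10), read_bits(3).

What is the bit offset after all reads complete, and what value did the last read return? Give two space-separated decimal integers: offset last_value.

Answer: 23 5

Derivation:
Read 1: bits[0:10] width=10 -> value=361 (bin 0101101001); offset now 10 = byte 1 bit 2; 14 bits remain
Read 2: bits[10:20] width=10 -> value=50 (bin 0000110010); offset now 20 = byte 2 bit 4; 4 bits remain
Read 3: bits[20:23] width=3 -> value=5 (bin 101); offset now 23 = byte 2 bit 7; 1 bits remain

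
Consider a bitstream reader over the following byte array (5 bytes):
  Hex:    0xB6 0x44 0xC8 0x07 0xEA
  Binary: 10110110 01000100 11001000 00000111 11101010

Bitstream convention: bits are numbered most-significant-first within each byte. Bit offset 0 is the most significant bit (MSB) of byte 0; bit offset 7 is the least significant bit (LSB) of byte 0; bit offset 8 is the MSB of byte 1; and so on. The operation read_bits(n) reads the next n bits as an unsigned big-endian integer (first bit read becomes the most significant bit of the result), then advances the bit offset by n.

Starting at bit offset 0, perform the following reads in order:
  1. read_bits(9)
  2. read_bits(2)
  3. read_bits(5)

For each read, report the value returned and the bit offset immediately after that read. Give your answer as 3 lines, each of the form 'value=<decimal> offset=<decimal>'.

Answer: value=364 offset=9
value=2 offset=11
value=4 offset=16

Derivation:
Read 1: bits[0:9] width=9 -> value=364 (bin 101101100); offset now 9 = byte 1 bit 1; 31 bits remain
Read 2: bits[9:11] width=2 -> value=2 (bin 10); offset now 11 = byte 1 bit 3; 29 bits remain
Read 3: bits[11:16] width=5 -> value=4 (bin 00100); offset now 16 = byte 2 bit 0; 24 bits remain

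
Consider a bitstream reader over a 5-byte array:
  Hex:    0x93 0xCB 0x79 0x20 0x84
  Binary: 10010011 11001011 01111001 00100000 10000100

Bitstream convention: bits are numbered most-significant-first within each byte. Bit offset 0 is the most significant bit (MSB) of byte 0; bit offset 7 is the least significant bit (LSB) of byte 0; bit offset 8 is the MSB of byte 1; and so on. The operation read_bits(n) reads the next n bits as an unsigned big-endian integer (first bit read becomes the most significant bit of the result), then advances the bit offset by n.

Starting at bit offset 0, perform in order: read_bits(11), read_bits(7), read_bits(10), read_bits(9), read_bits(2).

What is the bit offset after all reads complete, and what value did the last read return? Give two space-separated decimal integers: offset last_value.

Answer: 39 2

Derivation:
Read 1: bits[0:11] width=11 -> value=1182 (bin 10010011110); offset now 11 = byte 1 bit 3; 29 bits remain
Read 2: bits[11:18] width=7 -> value=45 (bin 0101101); offset now 18 = byte 2 bit 2; 22 bits remain
Read 3: bits[18:28] width=10 -> value=914 (bin 1110010010); offset now 28 = byte 3 bit 4; 12 bits remain
Read 4: bits[28:37] width=9 -> value=16 (bin 000010000); offset now 37 = byte 4 bit 5; 3 bits remain
Read 5: bits[37:39] width=2 -> value=2 (bin 10); offset now 39 = byte 4 bit 7; 1 bits remain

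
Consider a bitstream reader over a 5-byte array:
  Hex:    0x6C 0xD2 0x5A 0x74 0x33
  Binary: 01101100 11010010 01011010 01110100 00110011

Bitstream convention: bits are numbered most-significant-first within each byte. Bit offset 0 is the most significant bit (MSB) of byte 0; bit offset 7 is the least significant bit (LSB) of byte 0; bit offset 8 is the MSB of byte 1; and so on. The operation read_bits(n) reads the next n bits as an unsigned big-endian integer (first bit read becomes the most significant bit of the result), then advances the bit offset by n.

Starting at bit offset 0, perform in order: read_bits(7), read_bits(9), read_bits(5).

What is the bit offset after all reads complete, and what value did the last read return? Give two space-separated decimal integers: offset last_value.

Read 1: bits[0:7] width=7 -> value=54 (bin 0110110); offset now 7 = byte 0 bit 7; 33 bits remain
Read 2: bits[7:16] width=9 -> value=210 (bin 011010010); offset now 16 = byte 2 bit 0; 24 bits remain
Read 3: bits[16:21] width=5 -> value=11 (bin 01011); offset now 21 = byte 2 bit 5; 19 bits remain

Answer: 21 11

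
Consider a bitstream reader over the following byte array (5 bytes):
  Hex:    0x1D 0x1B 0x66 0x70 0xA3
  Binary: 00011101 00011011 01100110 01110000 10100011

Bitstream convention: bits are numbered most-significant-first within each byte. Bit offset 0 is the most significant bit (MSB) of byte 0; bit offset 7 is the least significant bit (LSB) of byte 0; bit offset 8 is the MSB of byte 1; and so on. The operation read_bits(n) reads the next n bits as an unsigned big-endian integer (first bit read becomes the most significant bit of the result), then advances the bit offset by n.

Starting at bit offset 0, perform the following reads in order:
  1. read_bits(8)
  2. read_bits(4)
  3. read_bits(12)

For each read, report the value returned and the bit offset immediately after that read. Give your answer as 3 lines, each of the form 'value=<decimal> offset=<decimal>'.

Answer: value=29 offset=8
value=1 offset=12
value=2918 offset=24

Derivation:
Read 1: bits[0:8] width=8 -> value=29 (bin 00011101); offset now 8 = byte 1 bit 0; 32 bits remain
Read 2: bits[8:12] width=4 -> value=1 (bin 0001); offset now 12 = byte 1 bit 4; 28 bits remain
Read 3: bits[12:24] width=12 -> value=2918 (bin 101101100110); offset now 24 = byte 3 bit 0; 16 bits remain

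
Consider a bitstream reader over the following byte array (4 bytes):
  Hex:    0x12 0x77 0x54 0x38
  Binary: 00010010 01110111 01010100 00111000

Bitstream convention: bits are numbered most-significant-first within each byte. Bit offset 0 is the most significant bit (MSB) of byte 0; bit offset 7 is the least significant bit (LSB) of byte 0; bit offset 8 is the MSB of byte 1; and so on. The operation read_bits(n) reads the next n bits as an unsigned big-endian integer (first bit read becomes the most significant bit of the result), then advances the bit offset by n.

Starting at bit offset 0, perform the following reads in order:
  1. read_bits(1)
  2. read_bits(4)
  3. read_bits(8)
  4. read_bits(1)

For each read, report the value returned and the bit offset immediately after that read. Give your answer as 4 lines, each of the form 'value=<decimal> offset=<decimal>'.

Read 1: bits[0:1] width=1 -> value=0 (bin 0); offset now 1 = byte 0 bit 1; 31 bits remain
Read 2: bits[1:5] width=4 -> value=2 (bin 0010); offset now 5 = byte 0 bit 5; 27 bits remain
Read 3: bits[5:13] width=8 -> value=78 (bin 01001110); offset now 13 = byte 1 bit 5; 19 bits remain
Read 4: bits[13:14] width=1 -> value=1 (bin 1); offset now 14 = byte 1 bit 6; 18 bits remain

Answer: value=0 offset=1
value=2 offset=5
value=78 offset=13
value=1 offset=14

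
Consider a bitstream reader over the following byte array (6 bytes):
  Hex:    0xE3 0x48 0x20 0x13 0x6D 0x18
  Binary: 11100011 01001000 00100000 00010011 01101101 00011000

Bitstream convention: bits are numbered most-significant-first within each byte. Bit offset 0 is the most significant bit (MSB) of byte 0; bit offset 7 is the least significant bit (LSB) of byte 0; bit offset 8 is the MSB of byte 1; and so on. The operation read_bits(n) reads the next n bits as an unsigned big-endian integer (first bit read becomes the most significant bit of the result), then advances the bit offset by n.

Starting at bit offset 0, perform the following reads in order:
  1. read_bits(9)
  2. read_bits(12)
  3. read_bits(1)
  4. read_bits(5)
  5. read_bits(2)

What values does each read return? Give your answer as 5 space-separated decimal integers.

Read 1: bits[0:9] width=9 -> value=454 (bin 111000110); offset now 9 = byte 1 bit 1; 39 bits remain
Read 2: bits[9:21] width=12 -> value=2308 (bin 100100000100); offset now 21 = byte 2 bit 5; 27 bits remain
Read 3: bits[21:22] width=1 -> value=0 (bin 0); offset now 22 = byte 2 bit 6; 26 bits remain
Read 4: bits[22:27] width=5 -> value=0 (bin 00000); offset now 27 = byte 3 bit 3; 21 bits remain
Read 5: bits[27:29] width=2 -> value=2 (bin 10); offset now 29 = byte 3 bit 5; 19 bits remain

Answer: 454 2308 0 0 2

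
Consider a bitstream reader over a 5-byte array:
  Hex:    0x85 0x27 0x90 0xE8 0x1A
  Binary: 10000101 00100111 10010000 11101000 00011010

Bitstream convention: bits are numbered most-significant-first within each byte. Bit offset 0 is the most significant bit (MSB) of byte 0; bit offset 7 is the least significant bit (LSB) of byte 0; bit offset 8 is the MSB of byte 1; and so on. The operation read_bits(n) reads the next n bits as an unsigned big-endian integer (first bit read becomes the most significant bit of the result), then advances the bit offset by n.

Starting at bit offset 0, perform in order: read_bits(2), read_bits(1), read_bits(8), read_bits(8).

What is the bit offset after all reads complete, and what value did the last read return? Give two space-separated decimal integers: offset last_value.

Read 1: bits[0:2] width=2 -> value=2 (bin 10); offset now 2 = byte 0 bit 2; 38 bits remain
Read 2: bits[2:3] width=1 -> value=0 (bin 0); offset now 3 = byte 0 bit 3; 37 bits remain
Read 3: bits[3:11] width=8 -> value=41 (bin 00101001); offset now 11 = byte 1 bit 3; 29 bits remain
Read 4: bits[11:19] width=8 -> value=60 (bin 00111100); offset now 19 = byte 2 bit 3; 21 bits remain

Answer: 19 60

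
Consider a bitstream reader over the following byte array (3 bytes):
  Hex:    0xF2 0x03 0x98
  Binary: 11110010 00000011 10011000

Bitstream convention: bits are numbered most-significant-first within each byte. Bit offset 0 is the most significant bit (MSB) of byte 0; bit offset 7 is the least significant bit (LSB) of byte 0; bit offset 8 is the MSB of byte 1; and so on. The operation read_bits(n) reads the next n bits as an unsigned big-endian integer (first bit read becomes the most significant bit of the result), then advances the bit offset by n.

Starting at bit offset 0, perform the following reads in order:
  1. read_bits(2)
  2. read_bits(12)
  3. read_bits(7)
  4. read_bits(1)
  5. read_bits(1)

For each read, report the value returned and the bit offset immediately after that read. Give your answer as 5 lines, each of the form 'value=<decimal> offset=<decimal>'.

Read 1: bits[0:2] width=2 -> value=3 (bin 11); offset now 2 = byte 0 bit 2; 22 bits remain
Read 2: bits[2:14] width=12 -> value=3200 (bin 110010000000); offset now 14 = byte 1 bit 6; 10 bits remain
Read 3: bits[14:21] width=7 -> value=115 (bin 1110011); offset now 21 = byte 2 bit 5; 3 bits remain
Read 4: bits[21:22] width=1 -> value=0 (bin 0); offset now 22 = byte 2 bit 6; 2 bits remain
Read 5: bits[22:23] width=1 -> value=0 (bin 0); offset now 23 = byte 2 bit 7; 1 bits remain

Answer: value=3 offset=2
value=3200 offset=14
value=115 offset=21
value=0 offset=22
value=0 offset=23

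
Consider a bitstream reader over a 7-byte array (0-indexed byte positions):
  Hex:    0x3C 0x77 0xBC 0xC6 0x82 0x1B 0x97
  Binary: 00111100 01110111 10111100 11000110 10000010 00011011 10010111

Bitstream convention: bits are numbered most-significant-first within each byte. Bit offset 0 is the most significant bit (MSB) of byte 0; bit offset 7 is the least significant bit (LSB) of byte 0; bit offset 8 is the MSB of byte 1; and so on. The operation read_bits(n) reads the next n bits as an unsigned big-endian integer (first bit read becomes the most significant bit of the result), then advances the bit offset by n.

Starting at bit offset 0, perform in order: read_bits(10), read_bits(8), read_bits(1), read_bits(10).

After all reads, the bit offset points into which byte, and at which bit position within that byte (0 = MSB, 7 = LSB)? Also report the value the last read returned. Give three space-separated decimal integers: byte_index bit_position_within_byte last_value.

Read 1: bits[0:10] width=10 -> value=241 (bin 0011110001); offset now 10 = byte 1 bit 2; 46 bits remain
Read 2: bits[10:18] width=8 -> value=222 (bin 11011110); offset now 18 = byte 2 bit 2; 38 bits remain
Read 3: bits[18:19] width=1 -> value=1 (bin 1); offset now 19 = byte 2 bit 3; 37 bits remain
Read 4: bits[19:29] width=10 -> value=920 (bin 1110011000); offset now 29 = byte 3 bit 5; 27 bits remain

Answer: 3 5 920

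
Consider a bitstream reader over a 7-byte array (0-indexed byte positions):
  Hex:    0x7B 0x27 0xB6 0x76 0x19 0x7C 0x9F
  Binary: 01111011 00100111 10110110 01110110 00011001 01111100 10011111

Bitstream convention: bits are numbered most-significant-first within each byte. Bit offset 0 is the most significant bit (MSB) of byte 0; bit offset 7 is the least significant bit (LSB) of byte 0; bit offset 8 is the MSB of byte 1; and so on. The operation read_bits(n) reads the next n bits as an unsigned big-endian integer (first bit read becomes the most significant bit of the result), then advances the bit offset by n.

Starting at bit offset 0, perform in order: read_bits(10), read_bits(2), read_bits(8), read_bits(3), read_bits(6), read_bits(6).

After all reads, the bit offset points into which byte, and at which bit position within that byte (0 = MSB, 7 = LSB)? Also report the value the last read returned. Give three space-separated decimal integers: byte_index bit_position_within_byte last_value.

Read 1: bits[0:10] width=10 -> value=492 (bin 0111101100); offset now 10 = byte 1 bit 2; 46 bits remain
Read 2: bits[10:12] width=2 -> value=2 (bin 10); offset now 12 = byte 1 bit 4; 44 bits remain
Read 3: bits[12:20] width=8 -> value=123 (bin 01111011); offset now 20 = byte 2 bit 4; 36 bits remain
Read 4: bits[20:23] width=3 -> value=3 (bin 011); offset now 23 = byte 2 bit 7; 33 bits remain
Read 5: bits[23:29] width=6 -> value=14 (bin 001110); offset now 29 = byte 3 bit 5; 27 bits remain
Read 6: bits[29:35] width=6 -> value=48 (bin 110000); offset now 35 = byte 4 bit 3; 21 bits remain

Answer: 4 3 48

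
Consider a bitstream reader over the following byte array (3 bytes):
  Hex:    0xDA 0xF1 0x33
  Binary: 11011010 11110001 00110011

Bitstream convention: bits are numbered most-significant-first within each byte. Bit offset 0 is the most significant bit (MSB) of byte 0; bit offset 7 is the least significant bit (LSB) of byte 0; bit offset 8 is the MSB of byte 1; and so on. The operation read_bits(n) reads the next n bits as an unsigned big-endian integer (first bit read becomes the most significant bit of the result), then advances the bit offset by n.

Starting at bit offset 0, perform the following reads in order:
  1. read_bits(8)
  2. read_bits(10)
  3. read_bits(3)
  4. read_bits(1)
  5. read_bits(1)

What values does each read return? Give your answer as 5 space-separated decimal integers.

Read 1: bits[0:8] width=8 -> value=218 (bin 11011010); offset now 8 = byte 1 bit 0; 16 bits remain
Read 2: bits[8:18] width=10 -> value=964 (bin 1111000100); offset now 18 = byte 2 bit 2; 6 bits remain
Read 3: bits[18:21] width=3 -> value=6 (bin 110); offset now 21 = byte 2 bit 5; 3 bits remain
Read 4: bits[21:22] width=1 -> value=0 (bin 0); offset now 22 = byte 2 bit 6; 2 bits remain
Read 5: bits[22:23] width=1 -> value=1 (bin 1); offset now 23 = byte 2 bit 7; 1 bits remain

Answer: 218 964 6 0 1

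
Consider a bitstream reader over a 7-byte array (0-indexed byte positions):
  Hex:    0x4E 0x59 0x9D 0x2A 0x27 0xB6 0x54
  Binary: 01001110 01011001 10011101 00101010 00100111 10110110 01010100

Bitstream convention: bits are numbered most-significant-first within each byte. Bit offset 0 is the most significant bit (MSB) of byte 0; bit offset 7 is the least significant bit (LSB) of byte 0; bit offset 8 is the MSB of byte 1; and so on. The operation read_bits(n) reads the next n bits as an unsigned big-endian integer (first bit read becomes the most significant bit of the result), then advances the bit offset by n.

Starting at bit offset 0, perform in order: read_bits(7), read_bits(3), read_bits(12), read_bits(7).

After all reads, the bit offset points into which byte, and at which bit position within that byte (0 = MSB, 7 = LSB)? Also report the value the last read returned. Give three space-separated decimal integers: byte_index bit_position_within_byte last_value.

Answer: 3 5 37

Derivation:
Read 1: bits[0:7] width=7 -> value=39 (bin 0100111); offset now 7 = byte 0 bit 7; 49 bits remain
Read 2: bits[7:10] width=3 -> value=1 (bin 001); offset now 10 = byte 1 bit 2; 46 bits remain
Read 3: bits[10:22] width=12 -> value=1639 (bin 011001100111); offset now 22 = byte 2 bit 6; 34 bits remain
Read 4: bits[22:29] width=7 -> value=37 (bin 0100101); offset now 29 = byte 3 bit 5; 27 bits remain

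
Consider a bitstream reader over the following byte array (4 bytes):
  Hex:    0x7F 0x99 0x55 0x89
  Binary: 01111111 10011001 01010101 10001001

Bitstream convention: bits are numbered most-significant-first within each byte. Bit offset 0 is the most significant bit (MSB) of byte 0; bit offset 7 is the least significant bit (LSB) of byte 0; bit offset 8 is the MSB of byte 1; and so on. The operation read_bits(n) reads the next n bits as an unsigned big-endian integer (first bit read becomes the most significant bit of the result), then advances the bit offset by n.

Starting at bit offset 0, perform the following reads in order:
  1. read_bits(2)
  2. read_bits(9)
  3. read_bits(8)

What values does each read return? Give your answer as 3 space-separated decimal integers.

Answer: 1 508 202

Derivation:
Read 1: bits[0:2] width=2 -> value=1 (bin 01); offset now 2 = byte 0 bit 2; 30 bits remain
Read 2: bits[2:11] width=9 -> value=508 (bin 111111100); offset now 11 = byte 1 bit 3; 21 bits remain
Read 3: bits[11:19] width=8 -> value=202 (bin 11001010); offset now 19 = byte 2 bit 3; 13 bits remain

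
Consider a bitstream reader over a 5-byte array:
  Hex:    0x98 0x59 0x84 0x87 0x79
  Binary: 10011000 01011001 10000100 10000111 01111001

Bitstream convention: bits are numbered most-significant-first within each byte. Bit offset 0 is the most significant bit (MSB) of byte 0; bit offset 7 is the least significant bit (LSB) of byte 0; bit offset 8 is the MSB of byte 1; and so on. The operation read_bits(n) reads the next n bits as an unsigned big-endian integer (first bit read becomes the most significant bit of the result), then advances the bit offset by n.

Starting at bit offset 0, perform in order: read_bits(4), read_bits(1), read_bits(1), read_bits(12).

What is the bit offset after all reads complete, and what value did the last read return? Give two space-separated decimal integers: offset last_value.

Read 1: bits[0:4] width=4 -> value=9 (bin 1001); offset now 4 = byte 0 bit 4; 36 bits remain
Read 2: bits[4:5] width=1 -> value=1 (bin 1); offset now 5 = byte 0 bit 5; 35 bits remain
Read 3: bits[5:6] width=1 -> value=0 (bin 0); offset now 6 = byte 0 bit 6; 34 bits remain
Read 4: bits[6:18] width=12 -> value=358 (bin 000101100110); offset now 18 = byte 2 bit 2; 22 bits remain

Answer: 18 358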